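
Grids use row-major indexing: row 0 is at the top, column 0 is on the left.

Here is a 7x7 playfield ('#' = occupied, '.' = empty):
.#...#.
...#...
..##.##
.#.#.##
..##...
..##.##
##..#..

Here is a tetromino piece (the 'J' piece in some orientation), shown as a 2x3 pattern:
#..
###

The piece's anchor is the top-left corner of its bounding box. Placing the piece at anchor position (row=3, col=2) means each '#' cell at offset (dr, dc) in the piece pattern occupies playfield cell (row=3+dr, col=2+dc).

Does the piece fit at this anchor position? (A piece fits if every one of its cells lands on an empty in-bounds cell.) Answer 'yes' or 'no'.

Answer: no

Derivation:
Check each piece cell at anchor (3, 2):
  offset (0,0) -> (3,2): empty -> OK
  offset (1,0) -> (4,2): occupied ('#') -> FAIL
  offset (1,1) -> (4,3): occupied ('#') -> FAIL
  offset (1,2) -> (4,4): empty -> OK
All cells valid: no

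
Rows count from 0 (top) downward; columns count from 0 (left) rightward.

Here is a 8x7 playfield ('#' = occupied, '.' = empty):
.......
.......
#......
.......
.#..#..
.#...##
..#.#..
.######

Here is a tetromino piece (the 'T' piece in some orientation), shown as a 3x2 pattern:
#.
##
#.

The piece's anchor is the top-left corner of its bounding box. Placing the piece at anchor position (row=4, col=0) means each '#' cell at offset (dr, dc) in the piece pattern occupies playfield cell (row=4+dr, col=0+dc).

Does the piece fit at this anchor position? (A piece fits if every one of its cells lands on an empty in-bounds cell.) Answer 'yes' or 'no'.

Answer: no

Derivation:
Check each piece cell at anchor (4, 0):
  offset (0,0) -> (4,0): empty -> OK
  offset (1,0) -> (5,0): empty -> OK
  offset (1,1) -> (5,1): occupied ('#') -> FAIL
  offset (2,0) -> (6,0): empty -> OK
All cells valid: no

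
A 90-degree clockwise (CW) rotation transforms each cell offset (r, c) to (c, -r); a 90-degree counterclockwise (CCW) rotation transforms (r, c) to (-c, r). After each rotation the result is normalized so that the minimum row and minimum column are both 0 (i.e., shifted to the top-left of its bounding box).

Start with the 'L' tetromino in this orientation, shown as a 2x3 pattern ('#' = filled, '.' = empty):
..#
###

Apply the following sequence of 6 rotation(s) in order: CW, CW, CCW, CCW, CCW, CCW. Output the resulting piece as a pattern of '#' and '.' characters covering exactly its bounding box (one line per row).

Answer: ###
#..

Derivation:
Start:
..#
###
After rotation 1 (CW):
#.
#.
##
After rotation 2 (CW):
###
#..
After rotation 3 (CCW):
#.
#.
##
After rotation 4 (CCW):
..#
###
After rotation 5 (CCW):
##
.#
.#
After rotation 6 (CCW):
###
#..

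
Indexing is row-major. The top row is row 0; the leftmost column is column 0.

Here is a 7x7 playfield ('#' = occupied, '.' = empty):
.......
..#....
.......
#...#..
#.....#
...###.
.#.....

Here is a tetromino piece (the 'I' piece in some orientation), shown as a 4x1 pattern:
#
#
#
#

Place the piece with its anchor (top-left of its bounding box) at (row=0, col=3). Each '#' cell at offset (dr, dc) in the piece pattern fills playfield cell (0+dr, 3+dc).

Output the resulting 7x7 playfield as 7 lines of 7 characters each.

Answer: ...#...
..##...
...#...
#..##..
#.....#
...###.
.#.....

Derivation:
Fill (0+0,3+0) = (0,3)
Fill (0+1,3+0) = (1,3)
Fill (0+2,3+0) = (2,3)
Fill (0+3,3+0) = (3,3)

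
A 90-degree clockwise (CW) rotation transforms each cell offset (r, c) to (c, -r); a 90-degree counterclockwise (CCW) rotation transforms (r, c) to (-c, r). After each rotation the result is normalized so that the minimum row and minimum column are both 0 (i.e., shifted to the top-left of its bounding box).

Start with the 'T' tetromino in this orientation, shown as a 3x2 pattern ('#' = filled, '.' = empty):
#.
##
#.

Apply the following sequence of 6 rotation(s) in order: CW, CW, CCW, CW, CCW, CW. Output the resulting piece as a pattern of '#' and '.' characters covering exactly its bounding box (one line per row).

Start:
#.
##
#.
After rotation 1 (CW):
###
.#.
After rotation 2 (CW):
.#
##
.#
After rotation 3 (CCW):
###
.#.
After rotation 4 (CW):
.#
##
.#
After rotation 5 (CCW):
###
.#.
After rotation 6 (CW):
.#
##
.#

Answer: .#
##
.#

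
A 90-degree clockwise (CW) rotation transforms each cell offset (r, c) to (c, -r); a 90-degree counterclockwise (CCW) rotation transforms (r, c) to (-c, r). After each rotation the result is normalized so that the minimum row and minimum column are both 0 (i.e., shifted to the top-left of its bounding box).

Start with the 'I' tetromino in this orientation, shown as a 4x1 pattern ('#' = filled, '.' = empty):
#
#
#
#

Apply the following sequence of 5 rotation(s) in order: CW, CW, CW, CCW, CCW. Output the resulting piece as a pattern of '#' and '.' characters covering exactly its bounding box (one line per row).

Answer: ####

Derivation:
Start:
#
#
#
#
After rotation 1 (CW):
####
After rotation 2 (CW):
#
#
#
#
After rotation 3 (CW):
####
After rotation 4 (CCW):
#
#
#
#
After rotation 5 (CCW):
####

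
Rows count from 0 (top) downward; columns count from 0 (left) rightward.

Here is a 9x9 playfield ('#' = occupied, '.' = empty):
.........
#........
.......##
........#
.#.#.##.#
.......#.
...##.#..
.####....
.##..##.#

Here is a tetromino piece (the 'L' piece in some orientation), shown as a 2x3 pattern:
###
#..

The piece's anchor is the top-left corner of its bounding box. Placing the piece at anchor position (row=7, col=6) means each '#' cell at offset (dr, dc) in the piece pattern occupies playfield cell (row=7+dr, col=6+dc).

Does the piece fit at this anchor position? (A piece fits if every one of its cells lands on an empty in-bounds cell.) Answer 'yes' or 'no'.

Answer: no

Derivation:
Check each piece cell at anchor (7, 6):
  offset (0,0) -> (7,6): empty -> OK
  offset (0,1) -> (7,7): empty -> OK
  offset (0,2) -> (7,8): empty -> OK
  offset (1,0) -> (8,6): occupied ('#') -> FAIL
All cells valid: no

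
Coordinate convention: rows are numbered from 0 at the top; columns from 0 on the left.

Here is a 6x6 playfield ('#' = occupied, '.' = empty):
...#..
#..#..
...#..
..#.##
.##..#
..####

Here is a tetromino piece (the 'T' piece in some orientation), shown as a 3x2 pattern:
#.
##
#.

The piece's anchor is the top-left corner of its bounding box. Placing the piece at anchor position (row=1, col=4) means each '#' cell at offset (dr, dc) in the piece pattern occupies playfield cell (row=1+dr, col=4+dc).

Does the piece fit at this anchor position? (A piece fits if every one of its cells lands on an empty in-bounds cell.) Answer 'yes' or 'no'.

Check each piece cell at anchor (1, 4):
  offset (0,0) -> (1,4): empty -> OK
  offset (1,0) -> (2,4): empty -> OK
  offset (1,1) -> (2,5): empty -> OK
  offset (2,0) -> (3,4): occupied ('#') -> FAIL
All cells valid: no

Answer: no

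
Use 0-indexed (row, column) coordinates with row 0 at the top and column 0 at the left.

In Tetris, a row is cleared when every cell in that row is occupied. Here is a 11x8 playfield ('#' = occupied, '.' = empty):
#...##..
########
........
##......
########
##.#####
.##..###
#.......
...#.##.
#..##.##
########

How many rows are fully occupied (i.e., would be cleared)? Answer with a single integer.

Check each row:
  row 0: 5 empty cells -> not full
  row 1: 0 empty cells -> FULL (clear)
  row 2: 8 empty cells -> not full
  row 3: 6 empty cells -> not full
  row 4: 0 empty cells -> FULL (clear)
  row 5: 1 empty cell -> not full
  row 6: 3 empty cells -> not full
  row 7: 7 empty cells -> not full
  row 8: 5 empty cells -> not full
  row 9: 3 empty cells -> not full
  row 10: 0 empty cells -> FULL (clear)
Total rows cleared: 3

Answer: 3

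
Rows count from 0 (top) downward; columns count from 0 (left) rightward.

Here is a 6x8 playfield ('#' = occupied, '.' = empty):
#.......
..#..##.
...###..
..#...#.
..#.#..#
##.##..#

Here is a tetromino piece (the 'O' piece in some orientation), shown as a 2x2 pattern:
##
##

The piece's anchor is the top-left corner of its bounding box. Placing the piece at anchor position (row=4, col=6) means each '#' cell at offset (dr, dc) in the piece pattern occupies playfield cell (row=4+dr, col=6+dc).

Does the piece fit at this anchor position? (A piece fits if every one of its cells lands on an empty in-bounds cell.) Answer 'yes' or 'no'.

Check each piece cell at anchor (4, 6):
  offset (0,0) -> (4,6): empty -> OK
  offset (0,1) -> (4,7): occupied ('#') -> FAIL
  offset (1,0) -> (5,6): empty -> OK
  offset (1,1) -> (5,7): occupied ('#') -> FAIL
All cells valid: no

Answer: no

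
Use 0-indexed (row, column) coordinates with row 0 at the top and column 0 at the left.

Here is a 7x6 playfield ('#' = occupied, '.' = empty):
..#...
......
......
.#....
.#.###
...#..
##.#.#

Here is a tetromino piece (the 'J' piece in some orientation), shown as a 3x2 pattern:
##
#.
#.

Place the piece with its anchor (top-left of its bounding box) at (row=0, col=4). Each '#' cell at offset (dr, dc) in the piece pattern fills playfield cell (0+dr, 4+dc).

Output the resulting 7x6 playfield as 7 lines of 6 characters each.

Answer: ..#.##
....#.
....#.
.#....
.#.###
...#..
##.#.#

Derivation:
Fill (0+0,4+0) = (0,4)
Fill (0+0,4+1) = (0,5)
Fill (0+1,4+0) = (1,4)
Fill (0+2,4+0) = (2,4)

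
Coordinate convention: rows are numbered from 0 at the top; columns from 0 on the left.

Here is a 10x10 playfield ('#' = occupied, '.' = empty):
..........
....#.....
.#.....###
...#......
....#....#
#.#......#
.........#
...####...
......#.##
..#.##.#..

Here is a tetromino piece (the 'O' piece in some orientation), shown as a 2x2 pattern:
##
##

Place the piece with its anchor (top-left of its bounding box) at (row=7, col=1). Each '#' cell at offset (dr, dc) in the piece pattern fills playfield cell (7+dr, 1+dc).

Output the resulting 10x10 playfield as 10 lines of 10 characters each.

Answer: ..........
....#.....
.#.....###
...#......
....#....#
#.#......#
.........#
.######...
.##...#.##
..#.##.#..

Derivation:
Fill (7+0,1+0) = (7,1)
Fill (7+0,1+1) = (7,2)
Fill (7+1,1+0) = (8,1)
Fill (7+1,1+1) = (8,2)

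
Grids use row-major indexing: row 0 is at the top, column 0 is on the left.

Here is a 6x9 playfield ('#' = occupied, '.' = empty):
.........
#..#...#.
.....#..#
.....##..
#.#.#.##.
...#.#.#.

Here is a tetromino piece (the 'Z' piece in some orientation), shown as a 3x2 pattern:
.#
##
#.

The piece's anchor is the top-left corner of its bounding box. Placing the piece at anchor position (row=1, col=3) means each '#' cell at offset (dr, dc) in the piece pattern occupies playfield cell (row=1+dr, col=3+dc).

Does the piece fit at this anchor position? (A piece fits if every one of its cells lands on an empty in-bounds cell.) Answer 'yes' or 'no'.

Answer: yes

Derivation:
Check each piece cell at anchor (1, 3):
  offset (0,1) -> (1,4): empty -> OK
  offset (1,0) -> (2,3): empty -> OK
  offset (1,1) -> (2,4): empty -> OK
  offset (2,0) -> (3,3): empty -> OK
All cells valid: yes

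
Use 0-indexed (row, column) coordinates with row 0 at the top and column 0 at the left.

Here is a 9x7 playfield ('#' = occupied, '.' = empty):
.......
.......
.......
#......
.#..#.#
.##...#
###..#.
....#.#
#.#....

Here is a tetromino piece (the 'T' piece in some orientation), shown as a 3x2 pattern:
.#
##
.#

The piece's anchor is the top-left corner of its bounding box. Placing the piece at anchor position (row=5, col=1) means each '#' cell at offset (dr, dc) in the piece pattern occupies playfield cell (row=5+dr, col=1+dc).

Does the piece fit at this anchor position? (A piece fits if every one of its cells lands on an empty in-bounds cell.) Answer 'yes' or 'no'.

Check each piece cell at anchor (5, 1):
  offset (0,1) -> (5,2): occupied ('#') -> FAIL
  offset (1,0) -> (6,1): occupied ('#') -> FAIL
  offset (1,1) -> (6,2): occupied ('#') -> FAIL
  offset (2,1) -> (7,2): empty -> OK
All cells valid: no

Answer: no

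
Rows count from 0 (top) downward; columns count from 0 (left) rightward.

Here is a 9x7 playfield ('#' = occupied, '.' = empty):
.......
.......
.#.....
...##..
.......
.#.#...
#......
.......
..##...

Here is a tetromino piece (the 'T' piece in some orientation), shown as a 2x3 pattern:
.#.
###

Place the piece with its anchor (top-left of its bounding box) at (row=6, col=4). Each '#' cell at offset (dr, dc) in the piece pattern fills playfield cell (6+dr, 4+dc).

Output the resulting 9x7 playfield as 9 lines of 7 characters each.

Fill (6+0,4+1) = (6,5)
Fill (6+1,4+0) = (7,4)
Fill (6+1,4+1) = (7,5)
Fill (6+1,4+2) = (7,6)

Answer: .......
.......
.#.....
...##..
.......
.#.#...
#....#.
....###
..##...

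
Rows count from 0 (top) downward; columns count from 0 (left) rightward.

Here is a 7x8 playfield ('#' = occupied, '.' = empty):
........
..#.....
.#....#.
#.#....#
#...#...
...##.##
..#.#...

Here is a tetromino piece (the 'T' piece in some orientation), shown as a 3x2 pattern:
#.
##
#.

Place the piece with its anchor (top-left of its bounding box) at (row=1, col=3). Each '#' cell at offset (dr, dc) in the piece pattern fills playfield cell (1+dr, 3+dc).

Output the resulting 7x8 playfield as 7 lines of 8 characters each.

Answer: ........
..##....
.#.##.#.
#.##...#
#...#...
...##.##
..#.#...

Derivation:
Fill (1+0,3+0) = (1,3)
Fill (1+1,3+0) = (2,3)
Fill (1+1,3+1) = (2,4)
Fill (1+2,3+0) = (3,3)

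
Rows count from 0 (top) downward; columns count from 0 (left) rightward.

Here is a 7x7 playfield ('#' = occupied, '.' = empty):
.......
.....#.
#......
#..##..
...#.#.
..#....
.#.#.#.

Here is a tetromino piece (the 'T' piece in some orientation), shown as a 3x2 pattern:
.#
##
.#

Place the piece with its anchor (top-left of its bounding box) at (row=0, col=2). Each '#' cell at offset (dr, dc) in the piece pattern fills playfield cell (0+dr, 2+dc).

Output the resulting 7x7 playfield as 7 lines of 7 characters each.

Answer: ...#...
..##.#.
#..#...
#..##..
...#.#.
..#....
.#.#.#.

Derivation:
Fill (0+0,2+1) = (0,3)
Fill (0+1,2+0) = (1,2)
Fill (0+1,2+1) = (1,3)
Fill (0+2,2+1) = (2,3)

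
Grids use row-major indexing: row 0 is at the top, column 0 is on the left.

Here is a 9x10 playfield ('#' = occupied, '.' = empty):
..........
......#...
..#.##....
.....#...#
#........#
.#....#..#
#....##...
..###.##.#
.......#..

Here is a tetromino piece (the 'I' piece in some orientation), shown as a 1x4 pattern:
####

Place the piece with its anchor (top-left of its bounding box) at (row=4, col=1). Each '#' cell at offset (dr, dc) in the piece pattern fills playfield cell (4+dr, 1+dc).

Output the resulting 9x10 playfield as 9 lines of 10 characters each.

Answer: ..........
......#...
..#.##....
.....#...#
#####....#
.#....#..#
#....##...
..###.##.#
.......#..

Derivation:
Fill (4+0,1+0) = (4,1)
Fill (4+0,1+1) = (4,2)
Fill (4+0,1+2) = (4,3)
Fill (4+0,1+3) = (4,4)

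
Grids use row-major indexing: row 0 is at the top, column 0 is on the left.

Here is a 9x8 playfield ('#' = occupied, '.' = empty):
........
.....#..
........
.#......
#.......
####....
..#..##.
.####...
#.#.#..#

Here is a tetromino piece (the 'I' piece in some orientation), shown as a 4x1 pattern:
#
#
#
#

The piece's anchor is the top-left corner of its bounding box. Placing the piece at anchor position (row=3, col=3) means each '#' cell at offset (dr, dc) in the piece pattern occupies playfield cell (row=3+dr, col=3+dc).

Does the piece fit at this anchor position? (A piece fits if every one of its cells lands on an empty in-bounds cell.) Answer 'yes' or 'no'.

Answer: no

Derivation:
Check each piece cell at anchor (3, 3):
  offset (0,0) -> (3,3): empty -> OK
  offset (1,0) -> (4,3): empty -> OK
  offset (2,0) -> (5,3): occupied ('#') -> FAIL
  offset (3,0) -> (6,3): empty -> OK
All cells valid: no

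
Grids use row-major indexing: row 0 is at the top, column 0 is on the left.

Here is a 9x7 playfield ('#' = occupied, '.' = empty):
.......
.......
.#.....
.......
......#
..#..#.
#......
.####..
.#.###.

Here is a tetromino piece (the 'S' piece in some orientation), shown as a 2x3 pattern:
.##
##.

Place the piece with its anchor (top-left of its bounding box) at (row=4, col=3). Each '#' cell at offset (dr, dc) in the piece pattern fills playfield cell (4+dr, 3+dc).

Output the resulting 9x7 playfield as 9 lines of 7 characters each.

Answer: .......
.......
.#.....
.......
....###
..####.
#......
.####..
.#.###.

Derivation:
Fill (4+0,3+1) = (4,4)
Fill (4+0,3+2) = (4,5)
Fill (4+1,3+0) = (5,3)
Fill (4+1,3+1) = (5,4)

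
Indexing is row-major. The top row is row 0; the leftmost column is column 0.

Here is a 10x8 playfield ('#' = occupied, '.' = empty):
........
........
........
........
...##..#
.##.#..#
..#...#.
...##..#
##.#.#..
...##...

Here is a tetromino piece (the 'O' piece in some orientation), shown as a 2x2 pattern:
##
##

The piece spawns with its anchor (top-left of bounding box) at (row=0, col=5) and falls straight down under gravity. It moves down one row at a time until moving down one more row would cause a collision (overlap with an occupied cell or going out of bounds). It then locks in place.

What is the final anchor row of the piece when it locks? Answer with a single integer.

Spawn at (row=0, col=5). Try each row:
  row 0: fits
  row 1: fits
  row 2: fits
  row 3: fits
  row 4: fits
  row 5: blocked -> lock at row 4

Answer: 4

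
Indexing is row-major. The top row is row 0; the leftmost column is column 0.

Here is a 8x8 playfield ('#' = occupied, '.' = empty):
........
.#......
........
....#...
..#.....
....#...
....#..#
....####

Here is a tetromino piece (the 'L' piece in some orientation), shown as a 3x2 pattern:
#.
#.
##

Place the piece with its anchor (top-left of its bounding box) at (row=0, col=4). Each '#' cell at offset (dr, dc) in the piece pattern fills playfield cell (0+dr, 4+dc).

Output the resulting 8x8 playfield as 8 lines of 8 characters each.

Answer: ....#...
.#..#...
....##..
....#...
..#.....
....#...
....#..#
....####

Derivation:
Fill (0+0,4+0) = (0,4)
Fill (0+1,4+0) = (1,4)
Fill (0+2,4+0) = (2,4)
Fill (0+2,4+1) = (2,5)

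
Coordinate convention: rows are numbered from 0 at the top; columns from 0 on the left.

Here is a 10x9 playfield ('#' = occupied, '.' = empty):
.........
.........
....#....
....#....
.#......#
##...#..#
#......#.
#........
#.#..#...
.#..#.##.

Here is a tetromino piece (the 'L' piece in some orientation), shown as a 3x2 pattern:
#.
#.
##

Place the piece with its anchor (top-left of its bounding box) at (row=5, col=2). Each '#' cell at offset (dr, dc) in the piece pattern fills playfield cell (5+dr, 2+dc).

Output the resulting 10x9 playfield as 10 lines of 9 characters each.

Answer: .........
.........
....#....
....#....
.#......#
###..#..#
#.#....#.
#.##.....
#.#..#...
.#..#.##.

Derivation:
Fill (5+0,2+0) = (5,2)
Fill (5+1,2+0) = (6,2)
Fill (5+2,2+0) = (7,2)
Fill (5+2,2+1) = (7,3)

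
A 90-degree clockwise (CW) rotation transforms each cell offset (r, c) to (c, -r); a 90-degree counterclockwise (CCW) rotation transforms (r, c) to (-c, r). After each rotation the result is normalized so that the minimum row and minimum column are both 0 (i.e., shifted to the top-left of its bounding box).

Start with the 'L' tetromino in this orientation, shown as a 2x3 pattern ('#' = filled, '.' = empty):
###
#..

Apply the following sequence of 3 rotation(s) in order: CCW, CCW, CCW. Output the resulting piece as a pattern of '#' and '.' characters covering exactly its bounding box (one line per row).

Answer: ##
.#
.#

Derivation:
Start:
###
#..
After rotation 1 (CCW):
#.
#.
##
After rotation 2 (CCW):
..#
###
After rotation 3 (CCW):
##
.#
.#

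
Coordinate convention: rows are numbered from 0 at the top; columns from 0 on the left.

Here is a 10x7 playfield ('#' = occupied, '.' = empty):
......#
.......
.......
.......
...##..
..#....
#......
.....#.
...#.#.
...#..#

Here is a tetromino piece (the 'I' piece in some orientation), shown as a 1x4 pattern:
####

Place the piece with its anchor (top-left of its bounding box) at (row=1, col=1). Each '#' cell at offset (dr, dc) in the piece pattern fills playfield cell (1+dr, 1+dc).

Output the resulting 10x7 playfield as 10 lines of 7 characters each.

Fill (1+0,1+0) = (1,1)
Fill (1+0,1+1) = (1,2)
Fill (1+0,1+2) = (1,3)
Fill (1+0,1+3) = (1,4)

Answer: ......#
.####..
.......
.......
...##..
..#....
#......
.....#.
...#.#.
...#..#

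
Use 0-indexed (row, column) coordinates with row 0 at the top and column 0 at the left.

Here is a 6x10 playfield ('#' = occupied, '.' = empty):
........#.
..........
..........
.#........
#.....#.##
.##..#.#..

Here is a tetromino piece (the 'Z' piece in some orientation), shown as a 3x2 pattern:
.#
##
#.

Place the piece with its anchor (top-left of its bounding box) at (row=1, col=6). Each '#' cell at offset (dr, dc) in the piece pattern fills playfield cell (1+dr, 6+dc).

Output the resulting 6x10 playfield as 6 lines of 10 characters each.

Answer: ........#.
.......#..
......##..
.#....#...
#.....#.##
.##..#.#..

Derivation:
Fill (1+0,6+1) = (1,7)
Fill (1+1,6+0) = (2,6)
Fill (1+1,6+1) = (2,7)
Fill (1+2,6+0) = (3,6)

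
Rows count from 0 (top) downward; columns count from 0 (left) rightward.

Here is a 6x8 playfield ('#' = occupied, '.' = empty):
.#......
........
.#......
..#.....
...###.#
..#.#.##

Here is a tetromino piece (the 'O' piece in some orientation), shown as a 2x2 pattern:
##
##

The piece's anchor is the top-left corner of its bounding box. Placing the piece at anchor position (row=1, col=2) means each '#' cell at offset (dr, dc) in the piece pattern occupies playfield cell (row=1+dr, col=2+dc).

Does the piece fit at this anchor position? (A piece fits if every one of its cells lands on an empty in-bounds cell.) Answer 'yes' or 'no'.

Answer: yes

Derivation:
Check each piece cell at anchor (1, 2):
  offset (0,0) -> (1,2): empty -> OK
  offset (0,1) -> (1,3): empty -> OK
  offset (1,0) -> (2,2): empty -> OK
  offset (1,1) -> (2,3): empty -> OK
All cells valid: yes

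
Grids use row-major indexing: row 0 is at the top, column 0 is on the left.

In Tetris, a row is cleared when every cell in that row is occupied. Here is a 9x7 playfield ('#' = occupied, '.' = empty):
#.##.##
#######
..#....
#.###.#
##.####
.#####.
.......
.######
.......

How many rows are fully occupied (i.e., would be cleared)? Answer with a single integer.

Check each row:
  row 0: 2 empty cells -> not full
  row 1: 0 empty cells -> FULL (clear)
  row 2: 6 empty cells -> not full
  row 3: 2 empty cells -> not full
  row 4: 1 empty cell -> not full
  row 5: 2 empty cells -> not full
  row 6: 7 empty cells -> not full
  row 7: 1 empty cell -> not full
  row 8: 7 empty cells -> not full
Total rows cleared: 1

Answer: 1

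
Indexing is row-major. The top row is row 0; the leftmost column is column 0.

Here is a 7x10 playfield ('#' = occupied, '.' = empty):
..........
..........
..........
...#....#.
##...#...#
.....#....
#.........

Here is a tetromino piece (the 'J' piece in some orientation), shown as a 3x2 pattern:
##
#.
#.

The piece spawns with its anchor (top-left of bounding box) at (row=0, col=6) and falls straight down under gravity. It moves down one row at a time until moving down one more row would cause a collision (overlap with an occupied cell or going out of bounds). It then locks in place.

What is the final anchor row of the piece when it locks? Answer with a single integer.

Answer: 4

Derivation:
Spawn at (row=0, col=6). Try each row:
  row 0: fits
  row 1: fits
  row 2: fits
  row 3: fits
  row 4: fits
  row 5: blocked -> lock at row 4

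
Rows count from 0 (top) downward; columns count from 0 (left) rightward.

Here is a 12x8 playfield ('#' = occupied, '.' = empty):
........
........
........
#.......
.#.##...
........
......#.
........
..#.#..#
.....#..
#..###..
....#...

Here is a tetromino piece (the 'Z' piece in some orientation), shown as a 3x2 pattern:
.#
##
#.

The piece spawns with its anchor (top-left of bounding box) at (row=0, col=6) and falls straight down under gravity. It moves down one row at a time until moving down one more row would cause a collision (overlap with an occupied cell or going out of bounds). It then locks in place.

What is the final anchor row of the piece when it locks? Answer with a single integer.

Answer: 3

Derivation:
Spawn at (row=0, col=6). Try each row:
  row 0: fits
  row 1: fits
  row 2: fits
  row 3: fits
  row 4: blocked -> lock at row 3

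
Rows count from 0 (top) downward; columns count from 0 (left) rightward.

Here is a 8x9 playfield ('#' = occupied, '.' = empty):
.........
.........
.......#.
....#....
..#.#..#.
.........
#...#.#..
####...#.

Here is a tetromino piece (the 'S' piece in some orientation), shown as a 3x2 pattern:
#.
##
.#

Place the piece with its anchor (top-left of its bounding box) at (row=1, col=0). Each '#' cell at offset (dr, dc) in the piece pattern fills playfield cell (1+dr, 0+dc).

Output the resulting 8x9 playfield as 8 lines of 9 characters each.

Fill (1+0,0+0) = (1,0)
Fill (1+1,0+0) = (2,0)
Fill (1+1,0+1) = (2,1)
Fill (1+2,0+1) = (3,1)

Answer: .........
#........
##.....#.
.#..#....
..#.#..#.
.........
#...#.#..
####...#.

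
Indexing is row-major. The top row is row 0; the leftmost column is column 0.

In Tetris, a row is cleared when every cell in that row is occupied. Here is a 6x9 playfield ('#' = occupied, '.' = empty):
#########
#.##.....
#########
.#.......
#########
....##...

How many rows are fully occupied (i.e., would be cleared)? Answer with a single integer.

Answer: 3

Derivation:
Check each row:
  row 0: 0 empty cells -> FULL (clear)
  row 1: 6 empty cells -> not full
  row 2: 0 empty cells -> FULL (clear)
  row 3: 8 empty cells -> not full
  row 4: 0 empty cells -> FULL (clear)
  row 5: 7 empty cells -> not full
Total rows cleared: 3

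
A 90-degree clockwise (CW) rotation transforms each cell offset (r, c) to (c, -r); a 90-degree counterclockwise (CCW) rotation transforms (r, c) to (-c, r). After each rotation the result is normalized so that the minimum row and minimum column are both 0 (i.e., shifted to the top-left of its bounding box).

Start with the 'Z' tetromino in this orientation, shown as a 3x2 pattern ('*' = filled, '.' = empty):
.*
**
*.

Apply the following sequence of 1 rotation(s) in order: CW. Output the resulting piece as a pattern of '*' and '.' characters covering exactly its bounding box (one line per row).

Start:
.*
**
*.
After rotation 1 (CW):
**.
.**

Answer: **.
.**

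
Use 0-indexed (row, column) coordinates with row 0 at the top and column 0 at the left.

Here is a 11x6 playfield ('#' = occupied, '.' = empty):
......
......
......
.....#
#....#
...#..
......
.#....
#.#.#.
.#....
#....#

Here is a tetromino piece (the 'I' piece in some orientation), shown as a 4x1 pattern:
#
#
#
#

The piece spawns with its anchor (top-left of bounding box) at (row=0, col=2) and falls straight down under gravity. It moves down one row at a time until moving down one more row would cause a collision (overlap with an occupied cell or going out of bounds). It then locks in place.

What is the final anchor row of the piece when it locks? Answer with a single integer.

Spawn at (row=0, col=2). Try each row:
  row 0: fits
  row 1: fits
  row 2: fits
  row 3: fits
  row 4: fits
  row 5: blocked -> lock at row 4

Answer: 4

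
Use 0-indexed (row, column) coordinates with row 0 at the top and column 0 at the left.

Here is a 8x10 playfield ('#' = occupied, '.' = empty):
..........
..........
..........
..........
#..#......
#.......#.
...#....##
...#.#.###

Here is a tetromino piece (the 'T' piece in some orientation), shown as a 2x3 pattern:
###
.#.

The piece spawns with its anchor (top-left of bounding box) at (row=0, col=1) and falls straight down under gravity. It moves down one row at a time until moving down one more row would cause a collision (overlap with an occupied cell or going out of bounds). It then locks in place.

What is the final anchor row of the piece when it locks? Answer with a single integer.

Spawn at (row=0, col=1). Try each row:
  row 0: fits
  row 1: fits
  row 2: fits
  row 3: fits
  row 4: blocked -> lock at row 3

Answer: 3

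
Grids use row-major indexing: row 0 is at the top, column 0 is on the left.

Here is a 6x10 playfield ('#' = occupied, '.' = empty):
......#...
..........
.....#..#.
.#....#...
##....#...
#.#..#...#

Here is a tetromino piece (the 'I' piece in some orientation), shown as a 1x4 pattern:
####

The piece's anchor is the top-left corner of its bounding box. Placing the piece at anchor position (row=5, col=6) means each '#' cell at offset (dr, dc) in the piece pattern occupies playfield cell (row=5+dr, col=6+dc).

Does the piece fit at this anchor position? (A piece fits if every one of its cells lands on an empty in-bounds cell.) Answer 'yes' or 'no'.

Check each piece cell at anchor (5, 6):
  offset (0,0) -> (5,6): empty -> OK
  offset (0,1) -> (5,7): empty -> OK
  offset (0,2) -> (5,8): empty -> OK
  offset (0,3) -> (5,9): occupied ('#') -> FAIL
All cells valid: no

Answer: no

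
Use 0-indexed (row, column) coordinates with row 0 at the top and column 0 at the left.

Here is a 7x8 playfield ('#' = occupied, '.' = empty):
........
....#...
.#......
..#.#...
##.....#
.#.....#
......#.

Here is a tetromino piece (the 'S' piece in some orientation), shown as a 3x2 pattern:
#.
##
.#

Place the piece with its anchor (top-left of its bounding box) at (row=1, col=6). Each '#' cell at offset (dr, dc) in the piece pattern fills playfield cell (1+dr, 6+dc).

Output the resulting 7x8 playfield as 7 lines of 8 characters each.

Answer: ........
....#.#.
.#....##
..#.#..#
##.....#
.#.....#
......#.

Derivation:
Fill (1+0,6+0) = (1,6)
Fill (1+1,6+0) = (2,6)
Fill (1+1,6+1) = (2,7)
Fill (1+2,6+1) = (3,7)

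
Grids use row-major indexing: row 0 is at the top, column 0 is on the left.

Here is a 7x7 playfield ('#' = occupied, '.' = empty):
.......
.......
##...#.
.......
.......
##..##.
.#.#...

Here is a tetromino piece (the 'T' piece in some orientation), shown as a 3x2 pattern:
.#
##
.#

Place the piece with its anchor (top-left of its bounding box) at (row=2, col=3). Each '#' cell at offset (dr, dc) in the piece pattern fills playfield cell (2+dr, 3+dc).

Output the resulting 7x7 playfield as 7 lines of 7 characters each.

Fill (2+0,3+1) = (2,4)
Fill (2+1,3+0) = (3,3)
Fill (2+1,3+1) = (3,4)
Fill (2+2,3+1) = (4,4)

Answer: .......
.......
##..##.
...##..
....#..
##..##.
.#.#...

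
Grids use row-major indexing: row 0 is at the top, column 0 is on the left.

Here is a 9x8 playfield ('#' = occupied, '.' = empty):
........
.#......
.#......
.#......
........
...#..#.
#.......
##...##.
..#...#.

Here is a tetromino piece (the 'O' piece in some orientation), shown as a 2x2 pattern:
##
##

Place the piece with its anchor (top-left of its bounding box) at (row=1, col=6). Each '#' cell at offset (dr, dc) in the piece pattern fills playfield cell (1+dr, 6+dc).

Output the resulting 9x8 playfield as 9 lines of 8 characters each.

Fill (1+0,6+0) = (1,6)
Fill (1+0,6+1) = (1,7)
Fill (1+1,6+0) = (2,6)
Fill (1+1,6+1) = (2,7)

Answer: ........
.#....##
.#....##
.#......
........
...#..#.
#.......
##...##.
..#...#.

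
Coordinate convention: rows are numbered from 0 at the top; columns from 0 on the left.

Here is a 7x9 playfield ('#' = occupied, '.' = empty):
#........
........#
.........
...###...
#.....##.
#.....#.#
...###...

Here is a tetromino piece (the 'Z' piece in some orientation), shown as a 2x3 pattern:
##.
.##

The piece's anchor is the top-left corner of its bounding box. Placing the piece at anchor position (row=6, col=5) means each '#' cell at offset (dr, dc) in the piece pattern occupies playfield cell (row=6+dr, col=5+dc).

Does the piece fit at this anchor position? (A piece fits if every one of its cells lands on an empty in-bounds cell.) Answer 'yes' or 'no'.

Check each piece cell at anchor (6, 5):
  offset (0,0) -> (6,5): occupied ('#') -> FAIL
  offset (0,1) -> (6,6): empty -> OK
  offset (1,1) -> (7,6): out of bounds -> FAIL
  offset (1,2) -> (7,7): out of bounds -> FAIL
All cells valid: no

Answer: no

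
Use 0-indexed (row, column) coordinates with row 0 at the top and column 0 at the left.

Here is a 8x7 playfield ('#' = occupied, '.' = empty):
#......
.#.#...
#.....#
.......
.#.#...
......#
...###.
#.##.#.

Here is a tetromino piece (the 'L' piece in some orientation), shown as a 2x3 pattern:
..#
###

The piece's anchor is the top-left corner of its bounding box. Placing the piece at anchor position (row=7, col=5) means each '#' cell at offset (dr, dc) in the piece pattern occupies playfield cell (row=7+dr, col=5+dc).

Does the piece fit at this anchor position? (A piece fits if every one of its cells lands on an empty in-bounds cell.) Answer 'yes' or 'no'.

Answer: no

Derivation:
Check each piece cell at anchor (7, 5):
  offset (0,2) -> (7,7): out of bounds -> FAIL
  offset (1,0) -> (8,5): out of bounds -> FAIL
  offset (1,1) -> (8,6): out of bounds -> FAIL
  offset (1,2) -> (8,7): out of bounds -> FAIL
All cells valid: no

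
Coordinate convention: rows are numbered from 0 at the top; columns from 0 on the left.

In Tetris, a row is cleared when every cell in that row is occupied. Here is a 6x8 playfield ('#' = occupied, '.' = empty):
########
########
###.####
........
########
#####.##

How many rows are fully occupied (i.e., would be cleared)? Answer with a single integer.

Check each row:
  row 0: 0 empty cells -> FULL (clear)
  row 1: 0 empty cells -> FULL (clear)
  row 2: 1 empty cell -> not full
  row 3: 8 empty cells -> not full
  row 4: 0 empty cells -> FULL (clear)
  row 5: 1 empty cell -> not full
Total rows cleared: 3

Answer: 3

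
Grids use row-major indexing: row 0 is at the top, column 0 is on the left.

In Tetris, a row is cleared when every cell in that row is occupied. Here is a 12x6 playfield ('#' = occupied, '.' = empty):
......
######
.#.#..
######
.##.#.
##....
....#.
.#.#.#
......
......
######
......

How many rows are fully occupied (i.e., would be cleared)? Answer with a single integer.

Answer: 3

Derivation:
Check each row:
  row 0: 6 empty cells -> not full
  row 1: 0 empty cells -> FULL (clear)
  row 2: 4 empty cells -> not full
  row 3: 0 empty cells -> FULL (clear)
  row 4: 3 empty cells -> not full
  row 5: 4 empty cells -> not full
  row 6: 5 empty cells -> not full
  row 7: 3 empty cells -> not full
  row 8: 6 empty cells -> not full
  row 9: 6 empty cells -> not full
  row 10: 0 empty cells -> FULL (clear)
  row 11: 6 empty cells -> not full
Total rows cleared: 3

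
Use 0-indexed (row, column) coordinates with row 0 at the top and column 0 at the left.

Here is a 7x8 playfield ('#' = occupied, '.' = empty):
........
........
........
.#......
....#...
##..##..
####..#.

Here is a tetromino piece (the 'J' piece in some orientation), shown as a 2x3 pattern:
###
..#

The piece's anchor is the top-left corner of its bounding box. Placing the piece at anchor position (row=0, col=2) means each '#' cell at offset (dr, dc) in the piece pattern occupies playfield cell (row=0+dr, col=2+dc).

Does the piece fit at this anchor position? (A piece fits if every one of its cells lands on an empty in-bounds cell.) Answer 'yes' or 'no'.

Check each piece cell at anchor (0, 2):
  offset (0,0) -> (0,2): empty -> OK
  offset (0,1) -> (0,3): empty -> OK
  offset (0,2) -> (0,4): empty -> OK
  offset (1,2) -> (1,4): empty -> OK
All cells valid: yes

Answer: yes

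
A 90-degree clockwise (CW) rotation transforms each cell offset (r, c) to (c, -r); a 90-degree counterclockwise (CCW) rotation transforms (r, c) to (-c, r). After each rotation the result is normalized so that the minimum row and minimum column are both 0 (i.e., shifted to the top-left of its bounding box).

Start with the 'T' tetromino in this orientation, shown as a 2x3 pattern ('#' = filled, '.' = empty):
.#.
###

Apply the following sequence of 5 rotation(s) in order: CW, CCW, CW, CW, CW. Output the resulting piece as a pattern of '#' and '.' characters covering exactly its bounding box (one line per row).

Start:
.#.
###
After rotation 1 (CW):
#.
##
#.
After rotation 2 (CCW):
.#.
###
After rotation 3 (CW):
#.
##
#.
After rotation 4 (CW):
###
.#.
After rotation 5 (CW):
.#
##
.#

Answer: .#
##
.#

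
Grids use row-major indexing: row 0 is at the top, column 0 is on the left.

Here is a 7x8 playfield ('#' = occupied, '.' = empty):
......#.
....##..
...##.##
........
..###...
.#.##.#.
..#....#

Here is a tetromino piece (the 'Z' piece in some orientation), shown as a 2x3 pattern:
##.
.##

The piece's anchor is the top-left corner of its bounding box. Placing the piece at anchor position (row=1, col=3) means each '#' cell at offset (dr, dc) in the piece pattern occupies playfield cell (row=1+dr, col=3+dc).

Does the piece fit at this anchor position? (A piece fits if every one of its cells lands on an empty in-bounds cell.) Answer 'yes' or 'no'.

Answer: no

Derivation:
Check each piece cell at anchor (1, 3):
  offset (0,0) -> (1,3): empty -> OK
  offset (0,1) -> (1,4): occupied ('#') -> FAIL
  offset (1,1) -> (2,4): occupied ('#') -> FAIL
  offset (1,2) -> (2,5): empty -> OK
All cells valid: no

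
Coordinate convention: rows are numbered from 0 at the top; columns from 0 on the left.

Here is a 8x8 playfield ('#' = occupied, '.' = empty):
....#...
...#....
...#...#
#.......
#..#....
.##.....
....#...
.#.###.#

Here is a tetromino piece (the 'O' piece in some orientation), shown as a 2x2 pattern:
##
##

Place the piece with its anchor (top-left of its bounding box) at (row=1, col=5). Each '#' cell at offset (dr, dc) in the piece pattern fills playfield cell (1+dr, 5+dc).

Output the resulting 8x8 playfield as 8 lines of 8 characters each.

Fill (1+0,5+0) = (1,5)
Fill (1+0,5+1) = (1,6)
Fill (1+1,5+0) = (2,5)
Fill (1+1,5+1) = (2,6)

Answer: ....#...
...#.##.
...#.###
#.......
#..#....
.##.....
....#...
.#.###.#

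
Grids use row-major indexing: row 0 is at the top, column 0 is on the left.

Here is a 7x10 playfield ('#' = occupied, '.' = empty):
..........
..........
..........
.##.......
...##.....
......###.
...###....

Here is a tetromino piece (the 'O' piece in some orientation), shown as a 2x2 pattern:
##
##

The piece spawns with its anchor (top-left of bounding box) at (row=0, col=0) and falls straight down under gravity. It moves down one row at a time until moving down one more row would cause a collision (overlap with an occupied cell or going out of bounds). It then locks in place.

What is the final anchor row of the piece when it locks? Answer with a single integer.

Answer: 1

Derivation:
Spawn at (row=0, col=0). Try each row:
  row 0: fits
  row 1: fits
  row 2: blocked -> lock at row 1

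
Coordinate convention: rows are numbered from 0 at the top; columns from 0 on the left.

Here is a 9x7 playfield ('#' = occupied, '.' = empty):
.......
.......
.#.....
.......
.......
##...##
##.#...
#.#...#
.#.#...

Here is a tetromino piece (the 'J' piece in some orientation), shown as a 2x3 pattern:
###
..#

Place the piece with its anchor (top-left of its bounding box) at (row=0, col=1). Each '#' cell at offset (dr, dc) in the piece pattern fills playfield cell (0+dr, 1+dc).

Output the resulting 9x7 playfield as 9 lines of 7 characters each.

Answer: .###...
...#...
.#.....
.......
.......
##...##
##.#...
#.#...#
.#.#...

Derivation:
Fill (0+0,1+0) = (0,1)
Fill (0+0,1+1) = (0,2)
Fill (0+0,1+2) = (0,3)
Fill (0+1,1+2) = (1,3)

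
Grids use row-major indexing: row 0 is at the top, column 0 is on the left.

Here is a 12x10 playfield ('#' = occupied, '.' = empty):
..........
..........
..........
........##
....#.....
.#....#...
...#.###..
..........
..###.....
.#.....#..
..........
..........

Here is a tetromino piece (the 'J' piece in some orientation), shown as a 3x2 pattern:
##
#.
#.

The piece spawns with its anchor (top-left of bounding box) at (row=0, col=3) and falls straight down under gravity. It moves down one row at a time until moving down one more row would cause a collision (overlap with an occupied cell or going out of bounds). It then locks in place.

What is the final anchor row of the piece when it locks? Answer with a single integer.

Answer: 3

Derivation:
Spawn at (row=0, col=3). Try each row:
  row 0: fits
  row 1: fits
  row 2: fits
  row 3: fits
  row 4: blocked -> lock at row 3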